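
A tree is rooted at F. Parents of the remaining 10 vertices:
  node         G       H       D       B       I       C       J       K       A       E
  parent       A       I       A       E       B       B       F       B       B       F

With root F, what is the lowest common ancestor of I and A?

B

Ancestors of I (toward the root): I, B, E, F.
Ancestors of A: A, B, E, F.
The deepest node appearing in both lists is B.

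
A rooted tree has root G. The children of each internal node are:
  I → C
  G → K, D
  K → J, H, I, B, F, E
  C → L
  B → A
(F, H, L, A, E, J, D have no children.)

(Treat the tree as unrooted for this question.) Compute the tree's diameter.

A longest path is L–C–I–K–G–D, with 5 edges.

5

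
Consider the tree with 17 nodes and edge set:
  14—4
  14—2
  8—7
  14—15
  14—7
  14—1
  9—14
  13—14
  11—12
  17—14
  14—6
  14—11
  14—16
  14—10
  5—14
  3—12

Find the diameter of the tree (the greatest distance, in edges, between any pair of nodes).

A longest path is 3 – 12 – 11 – 14 – 7 – 8, with 5 edges.

5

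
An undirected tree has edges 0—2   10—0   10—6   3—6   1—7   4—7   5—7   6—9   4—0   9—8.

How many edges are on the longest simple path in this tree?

A longest path is 1–7–4–0–10–6–9–8, with 7 edges.

7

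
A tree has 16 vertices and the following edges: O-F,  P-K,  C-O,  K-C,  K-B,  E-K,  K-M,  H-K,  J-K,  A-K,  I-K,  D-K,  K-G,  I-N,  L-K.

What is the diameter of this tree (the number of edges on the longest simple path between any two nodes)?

Starting from F, a farthest node is N at distance 5.
One longest path: F–O–C–K–I–N.
So the diameter is 5.

5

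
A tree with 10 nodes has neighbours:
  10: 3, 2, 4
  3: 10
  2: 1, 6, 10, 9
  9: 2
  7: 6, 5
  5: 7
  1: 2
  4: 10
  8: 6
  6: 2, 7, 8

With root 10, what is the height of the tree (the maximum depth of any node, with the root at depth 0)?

4

A deepest node is 5, reached by 10 – 2 – 6 – 7 – 5.
That path has 4 edges, so the height is 4.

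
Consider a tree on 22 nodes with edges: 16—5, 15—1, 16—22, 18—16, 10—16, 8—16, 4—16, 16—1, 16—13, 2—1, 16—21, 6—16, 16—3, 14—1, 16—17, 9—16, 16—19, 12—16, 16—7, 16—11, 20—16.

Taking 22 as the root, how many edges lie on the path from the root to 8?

Path from 22 to 8: 22–16–8, which has 2 edges.

2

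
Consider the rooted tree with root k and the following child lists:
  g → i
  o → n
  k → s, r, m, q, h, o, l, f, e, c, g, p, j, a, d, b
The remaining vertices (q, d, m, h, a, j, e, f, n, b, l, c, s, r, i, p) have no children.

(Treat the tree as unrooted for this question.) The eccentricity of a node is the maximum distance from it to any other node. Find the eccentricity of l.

The node farthest from l is i (n also at distance 3), via l–k–g–i — 3 edges.

3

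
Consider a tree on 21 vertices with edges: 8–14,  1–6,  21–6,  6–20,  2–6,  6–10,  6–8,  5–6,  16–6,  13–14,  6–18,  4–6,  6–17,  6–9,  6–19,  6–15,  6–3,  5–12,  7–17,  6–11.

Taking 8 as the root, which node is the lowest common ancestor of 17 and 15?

6

Path 17→root: 17 6 8; path 15→root: 15 6 8.
First common node: 6.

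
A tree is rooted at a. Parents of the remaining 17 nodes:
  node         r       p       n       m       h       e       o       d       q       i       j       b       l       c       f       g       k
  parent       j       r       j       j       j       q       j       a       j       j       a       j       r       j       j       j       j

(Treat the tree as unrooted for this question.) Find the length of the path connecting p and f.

3

p - r - j - f: 3 edges.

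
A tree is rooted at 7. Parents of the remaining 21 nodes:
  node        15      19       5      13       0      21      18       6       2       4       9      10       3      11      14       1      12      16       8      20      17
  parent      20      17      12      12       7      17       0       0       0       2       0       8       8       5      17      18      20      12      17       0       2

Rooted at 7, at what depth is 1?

3

7 – 0 – 18 – 1 — 3 edges.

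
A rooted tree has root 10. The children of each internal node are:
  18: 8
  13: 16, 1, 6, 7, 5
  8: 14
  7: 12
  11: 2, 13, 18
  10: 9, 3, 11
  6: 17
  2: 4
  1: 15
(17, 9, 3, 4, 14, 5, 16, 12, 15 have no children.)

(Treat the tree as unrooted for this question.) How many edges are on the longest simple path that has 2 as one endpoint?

A farthest node from 2 is 12 (15, 14, 17 also at distance 4).
The path 2-11-13-7-12 has 4 edges.

4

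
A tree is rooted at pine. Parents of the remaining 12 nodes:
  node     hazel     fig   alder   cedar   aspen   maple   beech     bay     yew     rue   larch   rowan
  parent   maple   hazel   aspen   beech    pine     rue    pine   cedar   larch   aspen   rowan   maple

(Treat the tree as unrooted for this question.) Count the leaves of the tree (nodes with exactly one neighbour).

Degree-1 nodes: alder, bay, fig, yew — 4 of them.

4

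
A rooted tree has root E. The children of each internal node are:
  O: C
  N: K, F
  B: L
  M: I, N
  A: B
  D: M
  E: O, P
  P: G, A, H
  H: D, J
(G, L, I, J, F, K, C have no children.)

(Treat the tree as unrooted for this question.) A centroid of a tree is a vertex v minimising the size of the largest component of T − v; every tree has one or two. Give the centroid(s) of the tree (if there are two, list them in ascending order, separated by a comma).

If H is removed the pieces have sizes 8, 6, 1, all ≤ ⌊16/2⌋ = 8.
P is adjacent to H and is also a centroid (the largest component after removing it is likewise 8).

H, P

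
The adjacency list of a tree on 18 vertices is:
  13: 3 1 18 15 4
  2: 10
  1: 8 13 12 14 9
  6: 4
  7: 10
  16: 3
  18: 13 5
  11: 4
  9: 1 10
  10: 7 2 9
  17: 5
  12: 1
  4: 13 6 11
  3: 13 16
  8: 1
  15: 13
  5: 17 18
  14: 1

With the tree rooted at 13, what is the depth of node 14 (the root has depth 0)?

2

13 → 1 → 14 — 2 edges.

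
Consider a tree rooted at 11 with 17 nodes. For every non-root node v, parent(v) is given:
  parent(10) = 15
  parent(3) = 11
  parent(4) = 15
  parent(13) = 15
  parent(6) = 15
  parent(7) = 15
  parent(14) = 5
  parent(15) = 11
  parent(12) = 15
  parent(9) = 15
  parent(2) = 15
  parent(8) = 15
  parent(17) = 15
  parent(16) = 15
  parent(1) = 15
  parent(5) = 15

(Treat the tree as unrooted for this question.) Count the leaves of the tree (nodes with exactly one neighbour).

14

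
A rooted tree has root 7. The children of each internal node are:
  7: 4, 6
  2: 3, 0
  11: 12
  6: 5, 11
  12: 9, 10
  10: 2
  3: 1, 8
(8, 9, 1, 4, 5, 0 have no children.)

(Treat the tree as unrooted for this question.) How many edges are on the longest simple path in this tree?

A longest path is 4–7–6–11–12–10–2–3–1, with 8 edges.

8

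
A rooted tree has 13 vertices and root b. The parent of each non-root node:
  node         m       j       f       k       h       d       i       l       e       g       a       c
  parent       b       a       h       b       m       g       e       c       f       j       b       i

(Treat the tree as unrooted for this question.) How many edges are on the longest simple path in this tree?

BFS from l reaches d last, at distance 11; BFS from d confirms no node is farther.
Path: l-c-i-e-f-h-m-b-a-j-g-d.

11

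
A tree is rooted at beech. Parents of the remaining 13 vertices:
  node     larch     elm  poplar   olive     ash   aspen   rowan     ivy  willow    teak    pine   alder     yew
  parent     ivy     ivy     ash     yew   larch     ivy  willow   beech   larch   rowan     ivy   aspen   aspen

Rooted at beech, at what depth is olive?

4

Climbing from olive to the root: olive → yew → aspen → ivy → beech. That's 4 steps.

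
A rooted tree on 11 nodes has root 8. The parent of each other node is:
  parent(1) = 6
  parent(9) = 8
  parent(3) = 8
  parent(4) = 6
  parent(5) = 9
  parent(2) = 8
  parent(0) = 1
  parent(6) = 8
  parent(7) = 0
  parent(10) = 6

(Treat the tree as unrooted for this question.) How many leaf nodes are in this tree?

6

Degree-1 nodes: 2, 3, 4, 5, 7, 10 — 6 of them.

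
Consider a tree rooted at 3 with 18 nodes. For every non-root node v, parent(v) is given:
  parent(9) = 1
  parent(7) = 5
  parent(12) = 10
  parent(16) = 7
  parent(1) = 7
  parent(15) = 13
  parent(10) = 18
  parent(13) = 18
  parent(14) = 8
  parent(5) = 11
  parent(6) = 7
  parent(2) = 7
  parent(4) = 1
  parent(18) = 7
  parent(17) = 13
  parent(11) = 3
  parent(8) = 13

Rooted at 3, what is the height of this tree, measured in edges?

A deepest node is 14, reached by 3 → 11 → 5 → 7 → 18 → 13 → 8 → 14.
That path has 7 edges, so the height is 7.

7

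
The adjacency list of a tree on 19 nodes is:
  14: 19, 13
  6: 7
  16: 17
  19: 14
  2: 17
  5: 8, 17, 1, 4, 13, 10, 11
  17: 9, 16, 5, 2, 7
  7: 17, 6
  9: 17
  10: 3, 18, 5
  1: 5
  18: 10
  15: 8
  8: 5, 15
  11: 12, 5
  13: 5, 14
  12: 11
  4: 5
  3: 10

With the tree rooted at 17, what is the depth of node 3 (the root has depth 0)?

3

Climbing from 3 to the root: 3 – 10 – 5 – 17. That's 3 steps.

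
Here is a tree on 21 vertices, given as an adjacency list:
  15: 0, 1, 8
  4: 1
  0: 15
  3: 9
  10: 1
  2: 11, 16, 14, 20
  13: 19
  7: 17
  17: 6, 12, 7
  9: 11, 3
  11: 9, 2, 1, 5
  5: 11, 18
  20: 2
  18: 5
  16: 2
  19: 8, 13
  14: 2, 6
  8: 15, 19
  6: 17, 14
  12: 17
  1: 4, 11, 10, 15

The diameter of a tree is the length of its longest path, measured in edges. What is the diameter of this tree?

BFS from 7 reaches 13 last, at distance 10; BFS from 13 confirms no node is farther.
Path: 7 - 17 - 6 - 14 - 2 - 11 - 1 - 15 - 8 - 19 - 13.

10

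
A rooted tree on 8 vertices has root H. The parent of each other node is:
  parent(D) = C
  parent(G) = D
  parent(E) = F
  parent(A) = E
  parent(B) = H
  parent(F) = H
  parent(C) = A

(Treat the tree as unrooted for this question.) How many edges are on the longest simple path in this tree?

7

Starting from B, a farthest node is G at distance 7.
One longest path: B-H-F-E-A-C-D-G.
So the diameter is 7.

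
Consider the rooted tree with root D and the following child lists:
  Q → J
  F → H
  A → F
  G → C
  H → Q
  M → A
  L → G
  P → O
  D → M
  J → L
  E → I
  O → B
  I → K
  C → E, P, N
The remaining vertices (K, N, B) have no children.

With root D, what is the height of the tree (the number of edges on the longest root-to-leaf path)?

12

A deepest node is B, reached by D → M → A → F → H → Q → J → L → G → C → P → O → B.
That path has 12 edges, so the height is 12.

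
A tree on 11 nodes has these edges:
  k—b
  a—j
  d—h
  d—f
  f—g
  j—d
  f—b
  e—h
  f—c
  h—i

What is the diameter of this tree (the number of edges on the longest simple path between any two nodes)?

5

BFS from k reaches e last, at distance 5; BFS from e confirms no node is farther.
Path: k–b–f–d–h–e.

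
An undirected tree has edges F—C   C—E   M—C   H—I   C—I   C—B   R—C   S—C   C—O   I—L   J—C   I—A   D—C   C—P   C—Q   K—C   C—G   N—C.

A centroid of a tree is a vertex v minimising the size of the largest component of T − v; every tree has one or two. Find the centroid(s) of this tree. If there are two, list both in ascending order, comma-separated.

Removing C splits the tree into components of sizes 4, 1, 1, 1, 1, 1, 1, 1, 1, 1, 1, 1, 1, 1, 1; the largest is 4 ≤ ⌊19/2⌋ = 9.
Every other node leaves some component of size > 9, so the centroid is unique.

C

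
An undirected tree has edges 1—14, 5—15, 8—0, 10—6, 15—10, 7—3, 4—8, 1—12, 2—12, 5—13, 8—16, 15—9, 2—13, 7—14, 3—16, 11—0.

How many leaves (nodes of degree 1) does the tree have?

The leaves are 4, 6, 9, 11.
That is 4 leaves.

4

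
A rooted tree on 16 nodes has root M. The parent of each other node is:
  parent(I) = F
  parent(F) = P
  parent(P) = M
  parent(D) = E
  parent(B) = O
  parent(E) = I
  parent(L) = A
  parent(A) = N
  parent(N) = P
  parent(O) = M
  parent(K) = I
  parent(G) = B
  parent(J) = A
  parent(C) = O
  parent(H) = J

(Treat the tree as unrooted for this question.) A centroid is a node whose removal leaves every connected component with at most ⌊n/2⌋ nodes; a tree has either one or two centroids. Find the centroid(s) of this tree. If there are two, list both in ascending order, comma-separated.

P

Delete P: the remaining components have sizes 5, 5, 5. Max 5 ≤ 8, so P is a centroid.
Every other node leaves some component of size > 8, so the centroid is unique.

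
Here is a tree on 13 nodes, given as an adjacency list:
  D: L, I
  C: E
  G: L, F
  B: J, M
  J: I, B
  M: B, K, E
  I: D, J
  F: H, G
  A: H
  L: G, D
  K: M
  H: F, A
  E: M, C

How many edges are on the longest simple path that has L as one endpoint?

7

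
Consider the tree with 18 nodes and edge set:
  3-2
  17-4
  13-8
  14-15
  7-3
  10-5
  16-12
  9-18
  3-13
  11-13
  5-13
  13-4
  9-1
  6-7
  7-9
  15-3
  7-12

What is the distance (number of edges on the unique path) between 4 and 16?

5

Walking from 4: 4–13–3–7–12–16. Length 5.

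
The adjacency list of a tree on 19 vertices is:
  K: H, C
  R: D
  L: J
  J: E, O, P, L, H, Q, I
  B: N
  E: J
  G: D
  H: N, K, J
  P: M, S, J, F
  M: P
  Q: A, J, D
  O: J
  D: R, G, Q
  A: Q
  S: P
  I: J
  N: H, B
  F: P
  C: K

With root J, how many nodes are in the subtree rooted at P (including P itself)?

Descendants of P (including itself): P, F, S, M. That's 4.

4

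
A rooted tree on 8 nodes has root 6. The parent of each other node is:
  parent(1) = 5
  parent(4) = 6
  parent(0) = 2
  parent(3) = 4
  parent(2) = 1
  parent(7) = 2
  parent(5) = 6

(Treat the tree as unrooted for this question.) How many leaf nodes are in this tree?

3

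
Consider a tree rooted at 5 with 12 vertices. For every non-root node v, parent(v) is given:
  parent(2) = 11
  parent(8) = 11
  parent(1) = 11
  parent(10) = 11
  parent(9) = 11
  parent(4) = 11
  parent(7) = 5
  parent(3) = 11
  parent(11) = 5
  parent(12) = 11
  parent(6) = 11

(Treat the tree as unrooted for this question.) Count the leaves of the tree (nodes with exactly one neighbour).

10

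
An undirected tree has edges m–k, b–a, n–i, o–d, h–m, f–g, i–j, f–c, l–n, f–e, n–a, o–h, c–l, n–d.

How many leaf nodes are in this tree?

Degree-1 nodes: b, e, g, j, k — 5 of them.

5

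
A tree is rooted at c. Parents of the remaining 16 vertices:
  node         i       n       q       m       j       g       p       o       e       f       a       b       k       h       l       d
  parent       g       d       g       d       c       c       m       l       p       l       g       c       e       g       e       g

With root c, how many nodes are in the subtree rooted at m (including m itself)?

7

Descendants of m (including itself): m, p, e, l, k, f, o. That's 7.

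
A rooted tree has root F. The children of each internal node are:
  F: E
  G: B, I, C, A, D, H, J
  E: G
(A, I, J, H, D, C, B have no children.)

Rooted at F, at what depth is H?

3

F → E → G → H — 3 edges.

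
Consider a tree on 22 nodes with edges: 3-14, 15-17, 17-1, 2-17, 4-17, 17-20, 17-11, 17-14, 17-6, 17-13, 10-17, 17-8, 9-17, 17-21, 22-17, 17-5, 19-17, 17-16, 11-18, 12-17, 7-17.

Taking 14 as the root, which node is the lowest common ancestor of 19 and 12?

17

Ancestors of 19 (toward the root): 19, 17, 14.
Ancestors of 12: 12, 17, 14.
The deepest node appearing in both lists is 17.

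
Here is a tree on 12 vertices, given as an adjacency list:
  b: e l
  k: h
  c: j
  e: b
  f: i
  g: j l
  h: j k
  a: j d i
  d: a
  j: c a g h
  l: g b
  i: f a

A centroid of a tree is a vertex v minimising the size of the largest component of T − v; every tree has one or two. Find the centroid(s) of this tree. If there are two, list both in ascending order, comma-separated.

If j is removed the pieces have sizes 4, 4, 2, 1, all ≤ ⌊12/2⌋ = 6.
No neighbour of j does as well, so j is the unique centroid.

j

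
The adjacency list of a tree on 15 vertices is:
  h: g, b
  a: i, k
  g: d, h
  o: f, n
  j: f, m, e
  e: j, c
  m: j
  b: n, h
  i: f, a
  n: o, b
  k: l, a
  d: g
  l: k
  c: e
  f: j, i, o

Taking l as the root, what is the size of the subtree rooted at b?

Descendants of b (including itself): b, h, g, d. That's 4.

4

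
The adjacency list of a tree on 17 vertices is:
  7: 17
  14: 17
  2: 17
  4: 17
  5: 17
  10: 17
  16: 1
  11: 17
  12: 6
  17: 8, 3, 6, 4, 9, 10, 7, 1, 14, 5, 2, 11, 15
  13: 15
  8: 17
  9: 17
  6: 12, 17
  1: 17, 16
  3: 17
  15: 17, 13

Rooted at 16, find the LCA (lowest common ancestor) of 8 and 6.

Ancestors of 8 (toward the root): 8, 17, 1, 16.
Ancestors of 6: 6, 17, 1, 16.
The deepest node appearing in both lists is 17.

17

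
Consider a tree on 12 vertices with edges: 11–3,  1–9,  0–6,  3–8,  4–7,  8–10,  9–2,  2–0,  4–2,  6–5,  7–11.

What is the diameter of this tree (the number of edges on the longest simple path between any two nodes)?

9

Starting from 10, a farthest node is 5 at distance 9.
One longest path: 10 – 8 – 3 – 11 – 7 – 4 – 2 – 0 – 6 – 5.
So the diameter is 9.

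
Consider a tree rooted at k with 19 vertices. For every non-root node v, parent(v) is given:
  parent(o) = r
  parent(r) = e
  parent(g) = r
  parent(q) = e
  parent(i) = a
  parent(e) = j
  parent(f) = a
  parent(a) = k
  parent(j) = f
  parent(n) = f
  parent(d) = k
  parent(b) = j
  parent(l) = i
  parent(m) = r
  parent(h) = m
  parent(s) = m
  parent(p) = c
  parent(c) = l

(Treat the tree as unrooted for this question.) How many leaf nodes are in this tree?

The leaves are b, d, g, h, n, o, p, q, s.
That is 9 leaves.

9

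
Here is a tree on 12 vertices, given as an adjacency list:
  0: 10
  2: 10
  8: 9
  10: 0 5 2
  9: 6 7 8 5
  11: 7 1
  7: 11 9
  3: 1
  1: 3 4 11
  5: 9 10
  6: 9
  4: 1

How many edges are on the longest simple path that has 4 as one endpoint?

7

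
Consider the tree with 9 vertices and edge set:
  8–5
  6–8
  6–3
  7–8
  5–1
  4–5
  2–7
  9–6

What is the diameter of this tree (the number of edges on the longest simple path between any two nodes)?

4

Starting from 9, a farthest node is 2 at distance 4.
One longest path: 9 - 6 - 8 - 7 - 2.
So the diameter is 4.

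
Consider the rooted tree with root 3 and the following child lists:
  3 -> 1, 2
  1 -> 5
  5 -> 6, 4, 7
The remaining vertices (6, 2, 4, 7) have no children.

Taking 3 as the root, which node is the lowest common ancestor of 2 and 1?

Ancestors of 2 (toward the root): 2, 3.
Ancestors of 1: 1, 3.
The deepest node appearing in both lists is 3.

3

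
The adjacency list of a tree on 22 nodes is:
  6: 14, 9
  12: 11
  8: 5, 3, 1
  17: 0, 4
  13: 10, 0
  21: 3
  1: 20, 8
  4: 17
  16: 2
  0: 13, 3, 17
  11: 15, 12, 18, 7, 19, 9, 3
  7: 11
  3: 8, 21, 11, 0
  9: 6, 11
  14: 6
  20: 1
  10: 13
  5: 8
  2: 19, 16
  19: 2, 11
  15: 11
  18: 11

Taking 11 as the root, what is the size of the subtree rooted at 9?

The subtree rooted at 9 contains: 9, 6, 14 — 3 nodes.

3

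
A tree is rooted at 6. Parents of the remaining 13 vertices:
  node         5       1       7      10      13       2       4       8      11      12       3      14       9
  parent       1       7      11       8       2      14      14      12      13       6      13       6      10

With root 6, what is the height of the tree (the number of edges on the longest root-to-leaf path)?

5 sits deepest: 6 – 14 – 2 – 13 – 11 – 7 – 1 – 5 — 7 edges from the root.

7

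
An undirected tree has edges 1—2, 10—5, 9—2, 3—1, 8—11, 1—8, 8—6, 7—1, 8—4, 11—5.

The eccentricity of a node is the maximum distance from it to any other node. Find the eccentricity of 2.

A farthest node from 2 is 10.
The path 2 – 1 – 8 – 11 – 5 – 10 has 5 edges.

5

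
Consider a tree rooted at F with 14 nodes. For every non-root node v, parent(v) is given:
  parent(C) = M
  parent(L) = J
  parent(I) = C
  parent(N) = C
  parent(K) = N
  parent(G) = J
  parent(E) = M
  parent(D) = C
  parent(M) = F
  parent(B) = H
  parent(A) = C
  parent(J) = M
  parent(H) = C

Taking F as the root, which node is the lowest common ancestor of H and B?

Path H→root: H C M F; path B→root: B H C M F.
First common node: H.

H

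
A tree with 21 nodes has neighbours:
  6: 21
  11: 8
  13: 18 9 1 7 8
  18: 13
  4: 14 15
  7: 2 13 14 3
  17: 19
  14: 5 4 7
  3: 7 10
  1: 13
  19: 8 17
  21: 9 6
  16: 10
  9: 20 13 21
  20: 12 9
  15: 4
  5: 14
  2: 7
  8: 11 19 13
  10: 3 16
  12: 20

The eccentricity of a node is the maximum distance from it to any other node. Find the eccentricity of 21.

6

A farthest node from 21 is 16 (15 also at distance 6).
The path 21-9-13-7-3-10-16 has 6 edges.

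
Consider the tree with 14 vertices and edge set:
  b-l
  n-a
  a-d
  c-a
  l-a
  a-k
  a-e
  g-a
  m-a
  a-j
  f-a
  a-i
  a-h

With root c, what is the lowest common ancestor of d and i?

a

d's ancestor chain is d, a, c and i's is i, a, c; they first meet at a.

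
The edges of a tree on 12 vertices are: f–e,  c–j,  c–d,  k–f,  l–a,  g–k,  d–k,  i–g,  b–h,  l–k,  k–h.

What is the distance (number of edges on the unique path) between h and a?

3

Walking from h: h - k - l - a. Length 3.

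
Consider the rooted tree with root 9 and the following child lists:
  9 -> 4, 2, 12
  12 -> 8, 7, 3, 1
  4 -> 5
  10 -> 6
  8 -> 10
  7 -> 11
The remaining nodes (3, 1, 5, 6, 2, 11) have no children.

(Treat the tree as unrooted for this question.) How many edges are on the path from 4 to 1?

3

4–9–12–1: 3 edges.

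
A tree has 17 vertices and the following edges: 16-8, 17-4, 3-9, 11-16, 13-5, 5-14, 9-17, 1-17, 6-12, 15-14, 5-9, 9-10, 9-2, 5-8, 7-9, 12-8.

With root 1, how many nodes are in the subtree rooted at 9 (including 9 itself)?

14

Descendants of 9 (including itself): 9, 5, 10, 7, 3, 2, 13, 8, 14, 12, 16, 15, 6, 11. That's 14.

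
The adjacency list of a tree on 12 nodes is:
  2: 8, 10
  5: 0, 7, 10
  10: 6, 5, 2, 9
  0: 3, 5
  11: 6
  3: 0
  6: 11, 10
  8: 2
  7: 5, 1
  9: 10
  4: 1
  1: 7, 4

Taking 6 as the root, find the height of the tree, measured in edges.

5

4 sits deepest: 6 → 10 → 5 → 7 → 1 → 4 — 5 edges from the root.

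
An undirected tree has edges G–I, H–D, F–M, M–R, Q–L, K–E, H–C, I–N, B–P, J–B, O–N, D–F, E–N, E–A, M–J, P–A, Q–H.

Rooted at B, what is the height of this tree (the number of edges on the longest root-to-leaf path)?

L sits deepest: B-J-M-F-D-H-Q-L — 7 edges from the root.

7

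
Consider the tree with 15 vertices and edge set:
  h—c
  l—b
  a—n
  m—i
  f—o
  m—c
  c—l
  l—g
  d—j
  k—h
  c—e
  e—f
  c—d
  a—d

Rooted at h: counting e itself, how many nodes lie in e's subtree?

The subtree rooted at e contains: e, f, o — 3 nodes.

3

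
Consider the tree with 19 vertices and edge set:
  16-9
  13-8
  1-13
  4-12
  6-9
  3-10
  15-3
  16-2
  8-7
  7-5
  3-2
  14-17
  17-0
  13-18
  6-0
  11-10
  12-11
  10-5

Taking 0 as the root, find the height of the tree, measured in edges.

11

A deepest node is 1, reached by 0 – 6 – 9 – 16 – 2 – 3 – 10 – 5 – 7 – 8 – 13 – 1.
That path has 11 edges, so the height is 11.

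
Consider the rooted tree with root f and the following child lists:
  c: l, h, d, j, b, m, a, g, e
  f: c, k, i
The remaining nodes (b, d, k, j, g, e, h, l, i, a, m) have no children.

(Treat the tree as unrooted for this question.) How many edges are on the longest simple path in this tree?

Starting from k, a farthest node is l at distance 3.
One longest path: k-f-c-l.
So the diameter is 3.

3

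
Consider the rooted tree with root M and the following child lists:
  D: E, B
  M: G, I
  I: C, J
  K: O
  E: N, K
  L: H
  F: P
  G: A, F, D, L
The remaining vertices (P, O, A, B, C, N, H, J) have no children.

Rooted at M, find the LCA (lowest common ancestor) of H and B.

Path H→root: H L G M; path B→root: B D G M.
First common node: G.

G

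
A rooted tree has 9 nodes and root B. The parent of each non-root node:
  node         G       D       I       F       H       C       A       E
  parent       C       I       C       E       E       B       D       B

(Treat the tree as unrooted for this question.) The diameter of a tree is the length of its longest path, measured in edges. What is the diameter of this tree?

A longest path is H – E – B – C – I – D – A, with 6 edges.

6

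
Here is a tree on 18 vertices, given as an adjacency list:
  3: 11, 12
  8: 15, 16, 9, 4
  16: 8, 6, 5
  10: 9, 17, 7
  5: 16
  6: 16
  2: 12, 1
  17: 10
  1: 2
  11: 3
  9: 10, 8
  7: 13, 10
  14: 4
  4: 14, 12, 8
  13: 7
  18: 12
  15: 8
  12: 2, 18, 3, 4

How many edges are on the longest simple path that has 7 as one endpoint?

7

A farthest node from 7 is 1 (11 also at distance 7).
The path 7-10-9-8-4-12-2-1 has 7 edges.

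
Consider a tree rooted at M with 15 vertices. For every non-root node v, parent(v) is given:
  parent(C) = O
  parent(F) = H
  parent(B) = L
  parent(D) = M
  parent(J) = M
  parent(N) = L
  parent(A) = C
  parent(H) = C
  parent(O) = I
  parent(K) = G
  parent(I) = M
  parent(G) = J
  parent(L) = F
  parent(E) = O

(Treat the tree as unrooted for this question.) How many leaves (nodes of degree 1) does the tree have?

6

Exactly 6 nodes have a single neighbour: A, B, D, E, K, N.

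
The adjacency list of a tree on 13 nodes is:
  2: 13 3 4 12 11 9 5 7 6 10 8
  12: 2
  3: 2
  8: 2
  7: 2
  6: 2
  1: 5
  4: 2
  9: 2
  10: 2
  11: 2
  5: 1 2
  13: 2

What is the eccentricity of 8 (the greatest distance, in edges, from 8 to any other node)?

3

The node farthest from 8 is 1, via 8 – 2 – 5 – 1 — 3 edges.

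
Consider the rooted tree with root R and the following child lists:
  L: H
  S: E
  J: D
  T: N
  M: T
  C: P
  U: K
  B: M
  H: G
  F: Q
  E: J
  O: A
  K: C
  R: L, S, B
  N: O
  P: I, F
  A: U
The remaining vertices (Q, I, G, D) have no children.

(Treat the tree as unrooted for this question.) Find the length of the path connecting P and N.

6

The path is P – C – K – U – A – O – N, which has 6 edges.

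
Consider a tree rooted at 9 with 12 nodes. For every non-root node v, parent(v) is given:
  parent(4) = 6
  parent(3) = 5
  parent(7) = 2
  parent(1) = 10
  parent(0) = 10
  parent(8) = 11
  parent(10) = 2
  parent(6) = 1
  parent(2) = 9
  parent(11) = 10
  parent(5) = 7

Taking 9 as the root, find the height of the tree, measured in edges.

5

4 sits deepest: 9-2-10-1-6-4 — 5 edges from the root.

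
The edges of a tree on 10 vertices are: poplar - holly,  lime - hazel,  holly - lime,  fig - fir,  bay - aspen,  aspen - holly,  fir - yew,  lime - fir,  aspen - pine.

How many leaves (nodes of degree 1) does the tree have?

6

Exactly 6 nodes have a single neighbour: bay, fig, hazel, pine, poplar, yew.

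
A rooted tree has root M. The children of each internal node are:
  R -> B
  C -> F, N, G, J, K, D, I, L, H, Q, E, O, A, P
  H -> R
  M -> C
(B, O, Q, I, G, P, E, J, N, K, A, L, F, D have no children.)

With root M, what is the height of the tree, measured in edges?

The longest root-to-leaf path is M – C – H – R – B (4 edges).

4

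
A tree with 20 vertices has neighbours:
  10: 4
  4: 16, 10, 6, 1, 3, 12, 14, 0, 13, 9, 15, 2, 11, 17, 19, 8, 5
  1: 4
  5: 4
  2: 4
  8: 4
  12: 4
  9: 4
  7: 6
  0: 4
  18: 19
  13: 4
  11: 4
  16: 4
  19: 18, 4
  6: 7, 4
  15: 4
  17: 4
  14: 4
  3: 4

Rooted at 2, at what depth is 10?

Climbing from 10 to the root: 10 – 4 – 2. That's 2 steps.

2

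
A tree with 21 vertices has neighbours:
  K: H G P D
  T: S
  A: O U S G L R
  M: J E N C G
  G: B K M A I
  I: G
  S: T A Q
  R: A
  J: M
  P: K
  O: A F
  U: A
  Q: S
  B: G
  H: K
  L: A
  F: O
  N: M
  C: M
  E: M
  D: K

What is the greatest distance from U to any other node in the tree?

The node farthest from U is D (J, E, C, N, H, P also at distance 4), via U–A–G–K–D — 4 edges.

4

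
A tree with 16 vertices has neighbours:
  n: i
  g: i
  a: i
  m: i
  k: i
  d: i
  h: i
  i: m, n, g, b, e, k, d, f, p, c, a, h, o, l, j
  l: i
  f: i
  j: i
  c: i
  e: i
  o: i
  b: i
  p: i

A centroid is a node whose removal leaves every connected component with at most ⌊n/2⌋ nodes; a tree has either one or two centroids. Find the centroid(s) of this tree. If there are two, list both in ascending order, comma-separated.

i

Delete i: the remaining components have sizes 1, 1, 1, 1, 1, 1, 1, 1, 1, 1, 1, 1, 1, 1, 1. Max 1 ≤ 8, so i is a centroid.
No neighbour of i does as well, so i is the unique centroid.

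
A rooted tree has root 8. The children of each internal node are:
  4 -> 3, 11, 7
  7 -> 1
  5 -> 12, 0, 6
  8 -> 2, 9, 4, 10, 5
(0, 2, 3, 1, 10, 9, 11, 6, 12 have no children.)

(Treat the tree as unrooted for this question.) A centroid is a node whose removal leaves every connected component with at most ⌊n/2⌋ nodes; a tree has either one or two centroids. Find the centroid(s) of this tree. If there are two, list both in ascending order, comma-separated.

8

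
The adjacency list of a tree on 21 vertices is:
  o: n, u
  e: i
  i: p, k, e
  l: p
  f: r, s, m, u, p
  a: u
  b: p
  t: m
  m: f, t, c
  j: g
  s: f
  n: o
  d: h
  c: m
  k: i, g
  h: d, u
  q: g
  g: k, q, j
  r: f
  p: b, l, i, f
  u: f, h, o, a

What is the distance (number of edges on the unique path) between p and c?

The path is p - f - m - c, which has 3 edges.

3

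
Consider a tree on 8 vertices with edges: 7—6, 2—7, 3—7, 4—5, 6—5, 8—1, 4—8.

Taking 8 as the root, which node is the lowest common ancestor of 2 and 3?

7

Path 2→root: 2 7 6 5 4 8; path 3→root: 3 7 6 5 4 8.
First common node: 7.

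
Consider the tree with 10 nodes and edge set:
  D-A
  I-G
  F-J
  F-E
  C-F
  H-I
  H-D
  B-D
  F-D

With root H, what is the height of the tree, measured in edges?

A deepest node is C, reached by H–D–F–C.
That path has 3 edges, so the height is 3.

3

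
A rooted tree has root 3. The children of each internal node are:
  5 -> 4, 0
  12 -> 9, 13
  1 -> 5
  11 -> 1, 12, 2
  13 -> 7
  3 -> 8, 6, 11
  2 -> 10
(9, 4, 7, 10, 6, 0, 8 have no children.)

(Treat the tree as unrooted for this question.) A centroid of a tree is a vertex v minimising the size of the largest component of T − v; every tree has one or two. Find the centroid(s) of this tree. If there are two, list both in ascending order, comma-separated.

11

Removing 11 splits the tree into components of sizes 4, 4, 3, 2; the largest is 4 ≤ ⌊14/2⌋ = 7.
Every other node leaves some component of size > 7, so the centroid is unique.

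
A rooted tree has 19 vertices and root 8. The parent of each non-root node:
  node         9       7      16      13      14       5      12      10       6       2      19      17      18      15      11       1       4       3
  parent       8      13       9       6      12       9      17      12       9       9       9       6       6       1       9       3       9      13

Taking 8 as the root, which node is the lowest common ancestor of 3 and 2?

Ancestors of 3 (toward the root): 3, 13, 6, 9, 8.
Ancestors of 2: 2, 9, 8.
The deepest node appearing in both lists is 9.

9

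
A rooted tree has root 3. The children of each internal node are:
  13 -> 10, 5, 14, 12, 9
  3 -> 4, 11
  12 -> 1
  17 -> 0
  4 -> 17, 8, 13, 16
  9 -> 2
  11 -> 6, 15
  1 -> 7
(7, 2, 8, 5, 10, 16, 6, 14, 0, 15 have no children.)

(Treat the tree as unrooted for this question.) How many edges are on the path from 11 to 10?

4

11 – 3 – 4 – 13 – 10: 4 edges.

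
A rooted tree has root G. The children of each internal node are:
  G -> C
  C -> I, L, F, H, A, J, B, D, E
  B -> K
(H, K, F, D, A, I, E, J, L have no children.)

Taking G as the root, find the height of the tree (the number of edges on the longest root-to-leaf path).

The longest root-to-leaf path is G–C–B–K (3 edges).

3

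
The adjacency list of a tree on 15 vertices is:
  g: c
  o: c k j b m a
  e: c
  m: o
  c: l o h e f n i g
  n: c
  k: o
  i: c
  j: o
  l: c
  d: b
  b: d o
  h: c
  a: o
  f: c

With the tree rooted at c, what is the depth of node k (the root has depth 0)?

2

Climbing from k to the root: k → o → c. That's 2 steps.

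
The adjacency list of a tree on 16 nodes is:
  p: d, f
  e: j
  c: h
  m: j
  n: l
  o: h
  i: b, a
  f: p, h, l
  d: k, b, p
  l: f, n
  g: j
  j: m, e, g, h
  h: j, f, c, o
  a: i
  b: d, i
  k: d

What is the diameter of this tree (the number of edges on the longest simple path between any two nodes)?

8

BFS from a reaches g last, at distance 8; BFS from g confirms no node is farther.
Path: a - i - b - d - p - f - h - j - g.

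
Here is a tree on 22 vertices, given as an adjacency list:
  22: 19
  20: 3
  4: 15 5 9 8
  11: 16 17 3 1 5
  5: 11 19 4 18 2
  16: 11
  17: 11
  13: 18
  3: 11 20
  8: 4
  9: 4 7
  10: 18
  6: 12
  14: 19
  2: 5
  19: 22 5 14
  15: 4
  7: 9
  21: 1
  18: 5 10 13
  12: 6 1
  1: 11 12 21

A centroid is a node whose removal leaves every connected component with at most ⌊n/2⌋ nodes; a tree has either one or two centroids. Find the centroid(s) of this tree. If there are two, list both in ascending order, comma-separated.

If 5 is removed the pieces have sizes 9, 5, 3, 3, 1, all ≤ ⌊22/2⌋ = 11.
Every other node leaves some component of size > 11, so the centroid is unique.

5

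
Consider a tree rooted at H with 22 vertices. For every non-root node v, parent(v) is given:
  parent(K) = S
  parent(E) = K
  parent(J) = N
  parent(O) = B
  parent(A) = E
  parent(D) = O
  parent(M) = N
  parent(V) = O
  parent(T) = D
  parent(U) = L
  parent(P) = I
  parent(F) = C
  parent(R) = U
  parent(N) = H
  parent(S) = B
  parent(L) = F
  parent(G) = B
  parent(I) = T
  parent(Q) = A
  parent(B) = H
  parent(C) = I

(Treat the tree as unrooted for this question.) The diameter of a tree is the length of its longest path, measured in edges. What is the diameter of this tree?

14

BFS from R reaches Q last, at distance 14; BFS from Q confirms no node is farther.
Path: R-U-L-F-C-I-T-D-O-B-S-K-E-A-Q.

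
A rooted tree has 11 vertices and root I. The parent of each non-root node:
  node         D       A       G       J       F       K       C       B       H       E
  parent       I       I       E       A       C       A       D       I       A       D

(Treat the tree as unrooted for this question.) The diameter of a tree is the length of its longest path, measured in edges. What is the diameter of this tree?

5

Starting from H, a farthest node is G at distance 5.
One longest path: H – A – I – D – E – G.
So the diameter is 5.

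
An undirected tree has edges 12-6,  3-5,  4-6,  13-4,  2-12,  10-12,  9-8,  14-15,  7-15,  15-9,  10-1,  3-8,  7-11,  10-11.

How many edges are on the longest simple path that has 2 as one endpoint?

9

The node farthest from 2 is 5, via 2-12-10-11-7-15-9-8-3-5 — 9 edges.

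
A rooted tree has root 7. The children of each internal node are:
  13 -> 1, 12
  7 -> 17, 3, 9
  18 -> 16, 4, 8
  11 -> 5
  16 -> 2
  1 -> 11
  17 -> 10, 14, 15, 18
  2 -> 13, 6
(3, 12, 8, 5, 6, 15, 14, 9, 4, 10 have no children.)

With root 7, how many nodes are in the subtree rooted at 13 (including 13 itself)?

5

13's subtree: {13, 1, 12, 11, 5}, size 5.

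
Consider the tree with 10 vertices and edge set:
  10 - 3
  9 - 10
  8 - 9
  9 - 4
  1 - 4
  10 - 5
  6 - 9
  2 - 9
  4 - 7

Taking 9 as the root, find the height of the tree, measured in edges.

3 sits deepest: 9-10-3 — 2 edges from the root.

2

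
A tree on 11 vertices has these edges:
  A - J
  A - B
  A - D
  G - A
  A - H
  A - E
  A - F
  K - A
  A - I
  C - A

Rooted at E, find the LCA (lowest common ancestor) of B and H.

B's ancestor chain is B, A, E and H's is H, A, E; they first meet at A.

A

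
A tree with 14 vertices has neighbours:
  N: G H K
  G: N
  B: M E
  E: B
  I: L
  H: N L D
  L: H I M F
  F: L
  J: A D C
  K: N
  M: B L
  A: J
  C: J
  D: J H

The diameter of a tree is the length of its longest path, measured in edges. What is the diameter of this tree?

BFS from E reaches A last, at distance 7; BFS from A confirms no node is farther.
Path: E – B – M – L – H – D – J – A.

7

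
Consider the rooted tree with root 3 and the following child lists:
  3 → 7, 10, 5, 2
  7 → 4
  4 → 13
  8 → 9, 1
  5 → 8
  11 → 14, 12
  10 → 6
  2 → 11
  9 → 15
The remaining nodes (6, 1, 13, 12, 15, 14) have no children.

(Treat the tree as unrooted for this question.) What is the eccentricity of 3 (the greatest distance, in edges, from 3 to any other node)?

4

A farthest node from 3 is 15.
The path 3-5-8-9-15 has 4 edges.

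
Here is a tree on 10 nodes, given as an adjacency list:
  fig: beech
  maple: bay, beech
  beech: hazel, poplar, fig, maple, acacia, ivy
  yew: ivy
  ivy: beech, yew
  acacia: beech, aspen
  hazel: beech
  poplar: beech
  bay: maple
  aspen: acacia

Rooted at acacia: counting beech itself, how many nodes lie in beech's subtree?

8

beech's subtree: {beech, maple, fig, poplar, ivy, hazel, bay, yew}, size 8.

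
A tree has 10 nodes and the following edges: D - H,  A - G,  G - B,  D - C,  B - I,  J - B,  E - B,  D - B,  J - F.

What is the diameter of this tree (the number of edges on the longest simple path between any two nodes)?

4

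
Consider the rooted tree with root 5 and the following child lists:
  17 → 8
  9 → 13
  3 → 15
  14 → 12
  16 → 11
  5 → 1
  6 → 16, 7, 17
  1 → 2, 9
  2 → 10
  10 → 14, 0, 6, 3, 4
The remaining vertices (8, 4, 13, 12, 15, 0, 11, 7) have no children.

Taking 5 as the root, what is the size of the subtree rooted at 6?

6's subtree: {6, 16, 17, 7, 11, 8}, size 6.

6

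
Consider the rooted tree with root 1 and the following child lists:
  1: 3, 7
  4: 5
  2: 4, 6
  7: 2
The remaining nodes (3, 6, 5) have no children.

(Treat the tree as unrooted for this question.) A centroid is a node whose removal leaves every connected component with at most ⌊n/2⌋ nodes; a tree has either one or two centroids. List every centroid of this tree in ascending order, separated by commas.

Removing 2 splits the tree into components of sizes 3, 2, 1; the largest is 3 ≤ ⌊7/2⌋ = 3.
No neighbour of 2 does as well, so 2 is the unique centroid.

2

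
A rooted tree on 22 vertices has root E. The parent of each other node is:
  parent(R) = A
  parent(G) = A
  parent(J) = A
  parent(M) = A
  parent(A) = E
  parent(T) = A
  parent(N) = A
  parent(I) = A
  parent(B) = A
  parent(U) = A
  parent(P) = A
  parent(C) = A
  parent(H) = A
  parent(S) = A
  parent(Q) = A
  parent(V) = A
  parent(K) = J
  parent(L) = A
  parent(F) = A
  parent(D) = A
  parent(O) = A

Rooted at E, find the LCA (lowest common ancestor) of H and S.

Path H→root: H A E; path S→root: S A E.
First common node: A.

A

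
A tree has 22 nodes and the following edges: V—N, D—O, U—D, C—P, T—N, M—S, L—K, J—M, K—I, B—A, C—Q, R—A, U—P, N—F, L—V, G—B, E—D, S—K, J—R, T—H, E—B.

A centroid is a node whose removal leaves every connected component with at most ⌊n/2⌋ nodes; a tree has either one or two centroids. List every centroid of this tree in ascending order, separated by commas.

If J is removed the pieces have sizes 11, 10, all ≤ ⌊22/2⌋ = 11.
Its neighbour R also leaves a largest component of size 11, so both are centroids.

J, R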